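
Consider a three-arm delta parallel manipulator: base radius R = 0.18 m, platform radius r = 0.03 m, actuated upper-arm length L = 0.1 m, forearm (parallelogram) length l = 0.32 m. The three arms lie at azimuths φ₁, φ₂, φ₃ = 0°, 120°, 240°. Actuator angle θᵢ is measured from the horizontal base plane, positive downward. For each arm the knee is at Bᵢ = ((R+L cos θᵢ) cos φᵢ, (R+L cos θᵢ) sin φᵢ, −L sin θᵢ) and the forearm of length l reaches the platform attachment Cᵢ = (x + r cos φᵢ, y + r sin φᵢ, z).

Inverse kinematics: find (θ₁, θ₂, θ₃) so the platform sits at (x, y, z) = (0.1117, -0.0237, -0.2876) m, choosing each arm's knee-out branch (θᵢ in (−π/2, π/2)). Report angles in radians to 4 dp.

θ₁ = 0.0000, θ₂ = 1.3959, θ₃ = 1.1342

arm 1 (φ=0.0°): x'=0.1117, y'=-0.0237
  e−x'=0.0383;  (l²−L²−(e−x')²−y'²−z²)/2L = 0.0383
  θ1 = atan2(B,A) + arccos(C/0.2901) = 0.0000
rotate P by −φ2: (-0.0764, -0.0849, -0.2876)
  e−x'=0.2264;  (l²−L²−(e−x')²−y'²−z²)/2L = -0.2438
  θ2 = atan2(B,A) + arccos(C/0.3660) = 1.3959
φ3=240.0° → target in arm frame (-0.0353, 0.1086)
  A=0.1853, B=-0.2876, C=(l²−L²−A²−y'²−z²)/(2L)=-0.1822
  γ=atan2(-0.2876,0.1853)=-0.9984;  ψ=arccos(-0.5327)=2.1326;  θ3=γ+ψ≈1.1342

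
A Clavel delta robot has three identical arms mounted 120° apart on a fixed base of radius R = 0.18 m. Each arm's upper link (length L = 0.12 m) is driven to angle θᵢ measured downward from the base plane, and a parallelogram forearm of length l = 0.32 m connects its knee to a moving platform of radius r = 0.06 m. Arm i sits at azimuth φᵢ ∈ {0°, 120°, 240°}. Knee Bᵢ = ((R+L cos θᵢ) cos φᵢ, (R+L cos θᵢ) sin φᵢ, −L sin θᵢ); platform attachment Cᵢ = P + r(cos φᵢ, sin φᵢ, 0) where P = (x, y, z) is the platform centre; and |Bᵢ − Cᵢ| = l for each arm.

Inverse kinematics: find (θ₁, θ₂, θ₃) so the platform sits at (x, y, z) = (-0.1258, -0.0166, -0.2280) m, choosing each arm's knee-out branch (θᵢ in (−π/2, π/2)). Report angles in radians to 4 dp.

θ₁ = 1.1347, θ₂ = -0.0001, θ₃ = -0.2617

φ1=0.0° → target in arm frame (-0.1258, -0.0166)
  A cos θ + B sin θ = C:  0.2458·cos θ + -0.2280·sin θ = -0.1028
  √(A²+B²)=0.3353;  θ1 = -0.7478+1.8825 ≈ 1.1347
arm 2 (φ=120.0°): x'=0.0485, y'=0.1172
  A=0.0715, B=-0.2280, C=(l²−L²−A²−y'²−z²)/(2L)=0.0715
  θ2 = atan2(B,A) + arccos(C/0.2389) = -0.0001
rotate P by −φ3: (0.0773, -0.1006, -0.2280)
  A cos θ + B sin θ = C:  0.0427·cos θ + -0.2280·sin θ = 0.1003
  √(A²+B²)=0.2320;  θ3 = -1.3856+1.1239 ≈ -0.2617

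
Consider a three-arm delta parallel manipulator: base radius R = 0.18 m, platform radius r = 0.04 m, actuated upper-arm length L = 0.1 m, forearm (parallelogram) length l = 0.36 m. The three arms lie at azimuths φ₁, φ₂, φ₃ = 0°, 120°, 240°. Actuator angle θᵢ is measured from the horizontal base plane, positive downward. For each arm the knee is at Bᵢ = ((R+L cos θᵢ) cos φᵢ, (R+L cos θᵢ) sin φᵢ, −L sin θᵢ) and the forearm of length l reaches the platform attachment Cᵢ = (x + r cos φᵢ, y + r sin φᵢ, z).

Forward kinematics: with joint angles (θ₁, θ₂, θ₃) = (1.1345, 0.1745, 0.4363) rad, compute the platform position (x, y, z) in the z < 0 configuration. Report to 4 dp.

(-0.0902, 0.0217, -0.3249)

arm 1 at φ=0.0°: e+L cos θ1 = 0.1823;  centre 1 = (0.1823, 0.0000, -0.0906)
centre 2 = (0.2385·cos120.0°, 0.2385·sin120.0°, -0.0174) = (-0.1192, 0.2065, -0.0174)
arm 3 at φ=240.0°: e+L cos θ3 = 0.2306;  centre 3 = (-0.1153, -0.1997, -0.0423)
|centre ₂|²−|centre ₁|² = 0.0157;  |centre ₃|²−|centre ₁|² = 0.0135
[-0.6030 0.4131 0.1465]·P = 0.0157;  [-0.5951 -0.3995 0.0967]·P = 0.0135
Cramer: x(z) = -0.0244+0.2024z;  y(z) = 0.0025-0.0593z
quadratic in z: (1.0445)z²+(0.0973)z+(-0.0787)=0, √Δ=0.5815 → z ∈ {-0.3249, 0.2318}; z = -0.3249 (taking z<0)
x = -0.0902, y = 0.0217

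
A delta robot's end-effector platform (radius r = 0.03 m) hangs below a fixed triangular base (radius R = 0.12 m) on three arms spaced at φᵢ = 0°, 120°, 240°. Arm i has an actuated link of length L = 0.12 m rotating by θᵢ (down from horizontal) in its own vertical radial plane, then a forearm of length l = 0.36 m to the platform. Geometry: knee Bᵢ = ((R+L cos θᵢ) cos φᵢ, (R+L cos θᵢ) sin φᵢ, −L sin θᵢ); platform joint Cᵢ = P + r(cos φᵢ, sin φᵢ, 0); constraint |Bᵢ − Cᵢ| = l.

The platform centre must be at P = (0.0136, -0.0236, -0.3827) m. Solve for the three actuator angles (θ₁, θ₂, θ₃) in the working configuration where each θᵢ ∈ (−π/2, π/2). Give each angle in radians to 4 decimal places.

θ₁ = 0.6108, θ₂ = 0.7849, θ₃ = 0.6106

rotate P by −φ1: (0.0136, -0.0236, -0.3827)
  A cos θ + B sin θ = C:  0.0764·cos θ + -0.3827·sin θ = -0.1569
  θ1 = atan2(B,A) + arccos(C/0.3903) = 0.6108
φ2=120.0° → target in arm frame (-0.0272, 0.0000)
  A cos θ + B sin θ = C:  0.1172·cos θ + -0.3827·sin θ = -0.1875
  θ2 = atan2(B,A) + arccos(C/0.4003) = 0.7849
rotate P by −φ3: (0.0136, 0.0236, -0.3827)
  e−x'=0.0764;  (l²−L²−(e−x')²−y'²−z²)/2L = -0.1569
  γ=atan2(-0.3827,0.0764)=-1.3738;  ψ=arccos(-0.4020)=1.9844;  θ3=γ+ψ≈0.6106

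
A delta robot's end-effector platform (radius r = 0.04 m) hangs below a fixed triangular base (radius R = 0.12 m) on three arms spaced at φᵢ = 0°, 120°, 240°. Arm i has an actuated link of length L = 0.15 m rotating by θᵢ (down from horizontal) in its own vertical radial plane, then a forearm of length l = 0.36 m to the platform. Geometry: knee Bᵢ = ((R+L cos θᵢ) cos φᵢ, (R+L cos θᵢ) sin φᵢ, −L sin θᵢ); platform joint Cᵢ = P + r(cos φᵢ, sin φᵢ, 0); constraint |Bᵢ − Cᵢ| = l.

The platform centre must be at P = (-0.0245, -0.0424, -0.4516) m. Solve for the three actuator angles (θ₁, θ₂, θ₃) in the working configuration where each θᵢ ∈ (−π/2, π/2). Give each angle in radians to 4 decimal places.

arm 1 (φ=0.0°): x'=-0.0245, y'=-0.0424
  e−x'=0.1045;  (l²−L²−(e−x')²−y'²−z²)/2L = -0.3652
  γ=atan2(-0.4516,0.1045)=-1.3434;  ψ=arccos(-0.7879)=2.4781;  θ1=γ+ψ≈1.1347
φ2=120.0° → target in arm frame (-0.0245, 0.0424)
  A cos θ + B sin θ = C:  0.1045·cos θ + -0.4516·sin θ = -0.3652
  θ2 = atan2(B,A) + arccos(C/0.4635) = 1.1346
arm 3 (φ=240.0°): x'=0.0490, y'=0.0000
  A cos θ + B sin θ = C:  0.0310·cos θ + -0.4516·sin θ = -0.3260
  θ3 = atan2(B,A) + arccos(C/0.4527) = 0.8727

θ₁ = 1.1347, θ₂ = 1.1346, θ₃ = 0.8727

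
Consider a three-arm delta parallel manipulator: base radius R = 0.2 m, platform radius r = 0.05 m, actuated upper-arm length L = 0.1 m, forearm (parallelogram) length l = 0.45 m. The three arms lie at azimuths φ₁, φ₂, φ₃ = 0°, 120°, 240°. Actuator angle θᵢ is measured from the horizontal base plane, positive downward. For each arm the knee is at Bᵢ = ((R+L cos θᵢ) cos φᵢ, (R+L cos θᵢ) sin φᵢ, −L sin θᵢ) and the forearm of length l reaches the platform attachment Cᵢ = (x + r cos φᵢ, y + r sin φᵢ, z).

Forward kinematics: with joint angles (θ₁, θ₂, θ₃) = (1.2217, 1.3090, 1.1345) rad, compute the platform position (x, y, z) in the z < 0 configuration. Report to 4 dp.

arm 1 at φ=0.0°: (R−r)+L cos θ1 = 0.1842;  O1 = (0.1842, 0.0000, -0.0940)
arm 2 at φ=120.0°: (R−r)+L cos θ2 = 0.1759;  O2 = (-0.0879, 0.1523, -0.0966)
φ3=240.0°: virtual centre (-0.0961, -0.1665, -0.0906), radius l
|O₂|²−|O₁|² = -0.0025;  |O₃|²−|O₁|² = 0.0024
linear system: -0.5443x+0.3046y = -0.0025−-0.0052z; -0.5607x+-0.3330y = 0.0024−0.0067z
det = 0.3520;  x = 0.0003+0.0008z,  y = -0.0077+0.0187z
into |P−O₁|² = l²: 1.0003z² + 0.1874z + -0.1598 = 0;  Δ = 0.6744;  z = -0.5041 or 0.3168 → z<0 root = -0.5041
x = -0.0001, y = -0.0171

(-0.0001, -0.0171, -0.5041)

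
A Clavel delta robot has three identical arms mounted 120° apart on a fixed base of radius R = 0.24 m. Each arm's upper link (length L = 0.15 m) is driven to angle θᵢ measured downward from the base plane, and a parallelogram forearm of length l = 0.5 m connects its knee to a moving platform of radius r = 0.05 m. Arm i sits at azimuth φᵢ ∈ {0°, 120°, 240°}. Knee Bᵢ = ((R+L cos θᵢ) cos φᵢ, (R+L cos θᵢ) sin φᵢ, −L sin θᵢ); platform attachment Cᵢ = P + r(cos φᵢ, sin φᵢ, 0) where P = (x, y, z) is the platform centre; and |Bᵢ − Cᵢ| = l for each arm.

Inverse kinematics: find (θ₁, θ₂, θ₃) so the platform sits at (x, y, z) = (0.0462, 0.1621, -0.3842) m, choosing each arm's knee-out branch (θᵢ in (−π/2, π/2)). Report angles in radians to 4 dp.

rotate P by −φ1: (0.0462, 0.1621, -0.3842)
  A=0.1438, B=-0.3842, C=(l²−L²−A²−y'²−z²)/(2L)=0.1098
  θ1 = atan2(B,A) + arccos(C/0.4102) = 0.0872
φ2=120.0° → target in arm frame (0.1173, -0.1211)
  A=0.0727, B=-0.3842, C=(l²−L²−A²−y'²−z²)/(2L)=0.1998
  √(A²+B²)=0.3910;  θ2 = -1.3837+1.0344 ≈ -0.3493
rotate P by −φ3: (-0.1635, -0.0410, -0.3842)
  A cos θ + B sin θ = C:  0.3535·cos θ + -0.3842·sin θ = -0.1558
  θ3 = atan2(B,A) + arccos(C/0.5221) = 1.0469

θ₁ = 0.0872, θ₂ = -0.3493, θ₃ = 1.0469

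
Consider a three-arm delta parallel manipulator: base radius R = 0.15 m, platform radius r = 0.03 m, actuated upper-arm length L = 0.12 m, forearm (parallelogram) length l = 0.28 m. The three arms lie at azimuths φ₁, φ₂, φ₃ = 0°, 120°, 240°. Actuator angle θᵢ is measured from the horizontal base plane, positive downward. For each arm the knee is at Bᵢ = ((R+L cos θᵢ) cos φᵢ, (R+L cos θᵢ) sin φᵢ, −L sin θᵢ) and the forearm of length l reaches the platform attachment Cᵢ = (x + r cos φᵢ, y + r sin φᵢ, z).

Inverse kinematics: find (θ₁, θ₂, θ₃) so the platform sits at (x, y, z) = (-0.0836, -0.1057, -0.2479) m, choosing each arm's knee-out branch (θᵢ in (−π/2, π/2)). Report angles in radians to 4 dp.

arm 1 (φ=0.0°): x'=-0.0836, y'=-0.1057
  A cos θ + B sin θ = C:  0.2036·cos θ + -0.2479·sin θ = -0.2087
  γ=atan2(-0.2479,0.2036)=-0.8832;  ψ=arccos(-0.6505)=2.2790;  θ1=γ+ψ≈1.3958
arm 2 (φ=120.0°): x'=-0.0497, y'=0.1252
  A=0.1697, B=-0.2479, C=(l²−L²−A²−y'²−z²)/(2L)=-0.1748
  γ=atan2(-0.2479,0.1697)=-0.9704;  ψ=arccos(-0.5818)=2.1918;  θ2=γ+ψ≈1.2214
φ3=240.0° → target in arm frame (0.1333, -0.0195)
  A=-0.0133, B=-0.2479, C=(l²−L²−A²−y'²−z²)/(2L)=0.0083
  θ3 = atan2(B,A) + arccos(C/0.2483) = -0.0871

θ₁ = 1.3958, θ₂ = 1.2214, θ₃ = -0.0871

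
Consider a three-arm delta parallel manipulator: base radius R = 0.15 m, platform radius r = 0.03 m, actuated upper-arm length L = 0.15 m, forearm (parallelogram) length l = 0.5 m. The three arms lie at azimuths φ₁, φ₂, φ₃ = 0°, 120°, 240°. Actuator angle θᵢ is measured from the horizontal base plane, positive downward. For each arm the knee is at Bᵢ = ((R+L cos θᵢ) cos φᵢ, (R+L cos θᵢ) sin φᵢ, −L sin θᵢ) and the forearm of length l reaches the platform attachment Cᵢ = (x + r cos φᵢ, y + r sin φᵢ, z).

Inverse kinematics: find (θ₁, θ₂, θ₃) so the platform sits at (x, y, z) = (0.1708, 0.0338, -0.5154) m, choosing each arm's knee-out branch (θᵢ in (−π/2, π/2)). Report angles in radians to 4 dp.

φ1=0.0° → target in arm frame (0.1708, 0.0338)
  e−x'=-0.0508;  (l²−L²−(e−x')²−y'²−z²)/2L = -0.1395
  γ=atan2(-0.5154,-0.0508)=-1.6690;  ψ=arccos(-0.2694)=1.8436;  θ1=γ+ψ≈0.1745
arm 2 (φ=120.0°): x'=-0.0561, y'=-0.1648
  e−x'=0.1761;  (l²−L²−(e−x')²−y'²−z²)/2L = -0.3211
  √(A²+B²)=0.5447;  θ2 = -1.2415+2.2012 ≈ 0.9597
rotate P by −φ3: (-0.1147, 0.1310, -0.5154)
  A cos θ + B sin θ = C:  0.2347·cos θ + -0.5154·sin θ = -0.3679
  γ=atan2(-0.5154,0.2347)=-1.1435;  ψ=arccos(-0.6497)=2.2779;  θ3=γ+ψ≈1.1344

θ₁ = 0.1745, θ₂ = 0.9597, θ₃ = 1.1344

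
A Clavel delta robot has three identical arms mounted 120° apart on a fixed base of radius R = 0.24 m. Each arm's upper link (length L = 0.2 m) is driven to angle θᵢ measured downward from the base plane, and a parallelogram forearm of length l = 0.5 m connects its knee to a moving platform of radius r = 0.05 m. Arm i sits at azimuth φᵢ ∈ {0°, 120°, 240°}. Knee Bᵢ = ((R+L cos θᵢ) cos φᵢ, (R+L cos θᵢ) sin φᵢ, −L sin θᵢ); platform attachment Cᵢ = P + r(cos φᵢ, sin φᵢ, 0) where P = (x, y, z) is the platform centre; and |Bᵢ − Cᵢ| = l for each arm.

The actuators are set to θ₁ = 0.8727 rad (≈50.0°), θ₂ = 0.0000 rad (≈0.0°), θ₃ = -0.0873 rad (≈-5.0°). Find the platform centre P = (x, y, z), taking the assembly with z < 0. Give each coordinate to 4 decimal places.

φ1=0.0°: virtual centre (0.3186, 0.0000, -0.1532), radius l
arm 2 at φ=120.0°: e+L cos θ2 = 0.3900;  O2 = (-0.1950, 0.3377, 0.0000)
O3 = (0.3892·cos240.0°, 0.3892·sin240.0°, 0.0174) = (-0.1946, -0.3371, 0.0174)
|O₂|²−|O₁|² = 0.0272;  |O₃|²−|O₁|² = 0.0269
plane₁₂: -1.0271x+0.6755y+0.3064z = 0.0272
Cramer: x(z) = -0.0263+0.3155z;  y(z) = 0.0002+0.0260z
quadratic in z: (1.1002)z²+(0.0889)z+(-0.1076)=0, √Δ=0.6938 → z ∈ {-0.3557, 0.2749}; z = -0.3557 (taking z<0)
x = -0.1385, y = -0.0091

(-0.1385, -0.0091, -0.3557)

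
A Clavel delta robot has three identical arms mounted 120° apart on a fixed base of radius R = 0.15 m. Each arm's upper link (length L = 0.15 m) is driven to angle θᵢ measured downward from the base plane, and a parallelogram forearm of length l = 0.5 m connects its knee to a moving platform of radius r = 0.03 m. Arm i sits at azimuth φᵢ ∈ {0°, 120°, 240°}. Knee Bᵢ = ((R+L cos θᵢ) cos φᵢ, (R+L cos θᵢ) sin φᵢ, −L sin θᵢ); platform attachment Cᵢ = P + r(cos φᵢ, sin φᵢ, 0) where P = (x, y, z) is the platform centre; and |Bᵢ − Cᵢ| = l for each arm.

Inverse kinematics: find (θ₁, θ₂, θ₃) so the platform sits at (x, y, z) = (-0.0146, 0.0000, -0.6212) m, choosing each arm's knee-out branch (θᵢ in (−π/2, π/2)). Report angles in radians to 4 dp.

θ₁ = 1.3961, θ₂ = 1.3089, θ₃ = 1.3089

rotate P by −φ1: (-0.0146, 0.0000, -0.6212)
  A cos θ + B sin θ = C:  0.1346·cos θ + -0.6212·sin θ = -0.5884
  γ=atan2(-0.6212,0.1346)=-1.3574;  ψ=arccos(-0.9256)=2.7535;  θ1=γ+ψ≈1.3961
rotate P by −φ2: (0.0073, 0.0126, -0.6212)
  A=0.1127, B=-0.6212, C=(l²−L²−A²−y'²−z²)/(2L)=-0.5708
  θ2 = atan2(B,A) + arccos(C/0.6313) = 1.3089
φ3=240.0° → target in arm frame (0.0073, -0.0126)
  e−x'=0.1127;  (l²−L²−(e−x')²−y'²−z²)/2L = -0.5708
  γ=atan2(-0.6212,0.1127)=-1.3913;  ψ=arccos(-0.9042)=2.7002;  θ3=γ+ψ≈1.3089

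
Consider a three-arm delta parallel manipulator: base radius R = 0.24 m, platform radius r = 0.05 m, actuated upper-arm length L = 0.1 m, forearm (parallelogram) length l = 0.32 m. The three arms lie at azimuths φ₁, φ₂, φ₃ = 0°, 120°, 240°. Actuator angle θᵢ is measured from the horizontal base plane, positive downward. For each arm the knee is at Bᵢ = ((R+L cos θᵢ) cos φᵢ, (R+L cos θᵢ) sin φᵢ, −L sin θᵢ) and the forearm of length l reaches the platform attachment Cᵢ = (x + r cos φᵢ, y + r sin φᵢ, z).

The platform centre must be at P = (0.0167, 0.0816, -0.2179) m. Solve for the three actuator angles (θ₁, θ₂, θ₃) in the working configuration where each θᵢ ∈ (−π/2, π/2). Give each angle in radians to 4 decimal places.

θ₁ = 0.5236, θ₂ = -0.0006, θ₃ = 1.3086

rotate P by −φ1: (0.0167, 0.0816, -0.2179)
  A=0.1733, B=-0.2179, C=(l²−L²−A²−y'²−z²)/(2L)=0.0411
  θ1 = atan2(B,A) + arccos(C/0.2784) = 0.5236
φ2=120.0° → target in arm frame (0.0623, -0.0553)
  A=0.1277, B=-0.2179, C=(l²−L²−A²−y'²−z²)/(2L)=0.1278
  γ=atan2(-0.2179,0.1277)=-1.0408;  ψ=arccos(0.5061)=1.0402;  θ2=γ+ψ≈-0.0006
rotate P by −φ3: (-0.0790, -0.0263, -0.2179)
  A cos θ + B sin θ = C:  0.2690·cos θ + -0.2179·sin θ = -0.1407
  θ3 = atan2(B,A) + arccos(C/0.3462) = 1.3086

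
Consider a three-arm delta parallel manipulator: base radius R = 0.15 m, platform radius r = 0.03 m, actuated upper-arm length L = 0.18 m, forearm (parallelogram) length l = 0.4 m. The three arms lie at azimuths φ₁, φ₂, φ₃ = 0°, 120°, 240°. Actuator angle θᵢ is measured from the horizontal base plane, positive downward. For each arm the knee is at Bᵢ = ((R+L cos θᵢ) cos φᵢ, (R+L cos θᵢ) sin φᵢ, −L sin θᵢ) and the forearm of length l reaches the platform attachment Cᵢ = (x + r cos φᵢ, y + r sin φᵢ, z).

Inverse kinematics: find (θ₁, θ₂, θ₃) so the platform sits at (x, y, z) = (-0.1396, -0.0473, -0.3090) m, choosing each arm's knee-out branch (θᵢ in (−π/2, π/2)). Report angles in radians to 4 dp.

φ1=0.0° → target in arm frame (-0.1396, -0.0473)
  A=0.2596, B=-0.3090, C=(l²−L²−A²−y'²−z²)/(2L)=-0.1042
  √(A²+B²)=0.4036;  θ1 = -0.8721+1.8319 ≈ 0.9599
arm 2 (φ=120.0°): x'=0.0288, y'=0.1445
  A cos θ + B sin θ = C:  0.0912·cos θ + -0.3090·sin θ = 0.0081
  θ2 = atan2(B,A) + arccos(C/0.3222) = 0.2618
φ3=240.0° → target in arm frame (0.1108, -0.0972)
  A=0.0092, B=-0.3090, C=(l²−L²−A²−y'²−z²)/(2L)=0.0627
  θ3 = atan2(B,A) + arccos(C/0.3091) = -0.1744

θ₁ = 0.9599, θ₂ = 0.2618, θ₃ = -0.1744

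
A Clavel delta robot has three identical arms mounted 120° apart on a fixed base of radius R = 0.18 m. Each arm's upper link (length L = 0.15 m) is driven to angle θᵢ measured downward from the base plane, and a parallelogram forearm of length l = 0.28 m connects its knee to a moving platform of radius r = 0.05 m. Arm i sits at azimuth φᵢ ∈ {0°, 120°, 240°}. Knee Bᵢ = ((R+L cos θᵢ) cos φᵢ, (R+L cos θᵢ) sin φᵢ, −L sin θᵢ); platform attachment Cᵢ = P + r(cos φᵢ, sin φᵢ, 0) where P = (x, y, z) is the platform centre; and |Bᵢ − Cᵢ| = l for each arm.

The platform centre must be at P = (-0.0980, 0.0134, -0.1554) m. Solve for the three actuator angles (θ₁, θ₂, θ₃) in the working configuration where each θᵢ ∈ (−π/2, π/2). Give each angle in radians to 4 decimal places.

θ₁ = 1.2217, θ₂ = -0.0001, θ₃ = 0.2614

arm 1 (φ=0.0°): x'=-0.0980, y'=0.0134
  A cos θ + B sin θ = C:  0.2280·cos θ + -0.1554·sin θ = -0.0680
  θ1 = atan2(B,A) + arccos(C/0.2759) = 1.2217
arm 2 (φ=120.0°): x'=0.0606, y'=0.0782
  A cos θ + B sin θ = C:  0.0694·cos θ + -0.1554·sin θ = 0.0694
  γ=atan2(-0.1554,0.0694)=-1.1508;  ψ=arccos(0.4079)=1.1507;  θ2=γ+ψ≈-0.0001
arm 3 (φ=240.0°): x'=0.0374, y'=-0.0916
  e−x'=0.0926;  (l²−L²−(e−x')²−y'²−z²)/2L = 0.0493
  θ3 = atan2(B,A) + arccos(C/0.1809) = 0.2614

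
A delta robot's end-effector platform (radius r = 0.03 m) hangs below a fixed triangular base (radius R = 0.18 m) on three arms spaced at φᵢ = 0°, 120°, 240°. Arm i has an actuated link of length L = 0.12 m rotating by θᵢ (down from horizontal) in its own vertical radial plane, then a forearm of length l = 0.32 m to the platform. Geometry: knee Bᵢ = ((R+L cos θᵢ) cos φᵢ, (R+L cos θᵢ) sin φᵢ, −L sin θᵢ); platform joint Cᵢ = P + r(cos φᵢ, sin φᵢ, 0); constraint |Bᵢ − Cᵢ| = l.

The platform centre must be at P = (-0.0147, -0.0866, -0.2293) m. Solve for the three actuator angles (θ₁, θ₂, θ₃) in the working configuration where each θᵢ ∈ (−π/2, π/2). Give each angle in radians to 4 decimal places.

arm 1 (φ=0.0°): x'=-0.0147, y'=-0.0866
  A cos θ + B sin θ = C:  0.1647·cos θ + -0.2293·sin θ = 0.0033
  θ1 = atan2(B,A) + arccos(C/0.2823) = 0.6111
rotate P by −φ2: (-0.0676, 0.0560, -0.2293)
  A cos θ + B sin θ = C:  0.2176·cos θ + -0.2293·sin θ = -0.0629
  γ=atan2(-0.2293,0.2176)=-0.8115;  ψ=arccos(-0.1989)=1.7710;  θ2=γ+ψ≈0.9595
arm 3 (φ=240.0°): x'=0.0823, y'=0.0306
  A=0.0677, B=-0.2293, C=(l²−L²−A²−y'²−z²)/(2L)=0.1246
  γ=atan2(-0.2293,0.0677)=-1.2839;  ψ=arccos(0.5213)=1.0224;  θ3=γ+ψ≈-0.2615

θ₁ = 0.6111, θ₂ = 0.9595, θ₃ = -0.2615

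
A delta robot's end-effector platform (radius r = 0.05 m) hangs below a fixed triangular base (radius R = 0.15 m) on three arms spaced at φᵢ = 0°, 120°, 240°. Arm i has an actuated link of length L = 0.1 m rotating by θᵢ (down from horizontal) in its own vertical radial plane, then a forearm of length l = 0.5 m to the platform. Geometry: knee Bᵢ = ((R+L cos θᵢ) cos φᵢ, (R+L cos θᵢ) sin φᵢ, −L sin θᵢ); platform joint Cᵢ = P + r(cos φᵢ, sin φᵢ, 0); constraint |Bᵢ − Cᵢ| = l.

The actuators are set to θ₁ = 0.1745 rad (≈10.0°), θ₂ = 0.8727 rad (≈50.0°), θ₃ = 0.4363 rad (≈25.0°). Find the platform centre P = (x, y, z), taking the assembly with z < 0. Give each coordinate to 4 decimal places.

φ1=0.0°: virtual centre (0.1985, 0.0000, -0.0174), radius l
arm 2 at φ=120.0°: (R−r)+L cos θ2 = 0.1643;  centre 2 = (-0.0821, 0.1423, -0.0766)
arm 3 at φ=240.0°: (R−r)+L cos θ3 = 0.1906;  centre 3 = (-0.0953, -0.1651, -0.0423)
eliminate P² terms by subtracting sphere 1 from 2 and 3
linear system: -0.5612x+0.2845y = -0.0068−-0.1185z; -0.5876x+-0.3302y = -0.0016−-0.0498z
Cramer: x(z) = 0.0077-0.1512z;  y(z) = -0.0089+0.1182z
into |P−centre ₁|² = l²: 1.0368z² + 0.0903z + -0.2132 = 0;  Δ = 0.8924;  z = -0.4991 or 0.4120 → z<0 root = -0.4991
x = 0.0831, y = -0.0679

(0.0831, -0.0679, -0.4991)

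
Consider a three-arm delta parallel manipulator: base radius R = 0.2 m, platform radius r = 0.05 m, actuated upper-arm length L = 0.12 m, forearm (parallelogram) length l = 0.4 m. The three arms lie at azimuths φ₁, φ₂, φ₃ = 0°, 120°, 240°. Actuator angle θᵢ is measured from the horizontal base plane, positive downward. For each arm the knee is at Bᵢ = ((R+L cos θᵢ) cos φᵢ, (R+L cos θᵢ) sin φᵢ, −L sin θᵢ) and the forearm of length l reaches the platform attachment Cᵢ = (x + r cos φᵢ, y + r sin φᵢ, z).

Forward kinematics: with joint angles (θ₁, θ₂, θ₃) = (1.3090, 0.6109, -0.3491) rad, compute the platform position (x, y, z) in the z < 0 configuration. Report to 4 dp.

centre 1 = (0.1811·cos0.0°, 0.1811·sin0.0°, -0.1159) = (0.1811, 0.0000, -0.1159)
arm 2 at φ=120.0°: (R−r)+L cos θ2 = 0.2483;  centre 2 = (-0.1241, 0.2150, -0.0688)
φ3=240.0°: virtual centre (-0.1314, -0.2276, 0.0410), radius l
eliminate P² terms by subtracting sphere 1 from 2 and 3
[-0.6104 0.4301 0.0942]·P = 0.0202;  [-0.6249 -0.4551 0.3139]·P = 0.0245
det = 0.5465;  x = -0.0361+0.3254z,  y = -0.0043+0.2429z
into |P−centre ₁|² = l²: 1.1649z² + 0.0884z + -0.0994 = 0;  Δ = 0.4710;  z = -0.3325 or 0.2566 → z<0 root = -0.3325
x = -0.1443, y = -0.0851

(-0.1443, -0.0851, -0.3325)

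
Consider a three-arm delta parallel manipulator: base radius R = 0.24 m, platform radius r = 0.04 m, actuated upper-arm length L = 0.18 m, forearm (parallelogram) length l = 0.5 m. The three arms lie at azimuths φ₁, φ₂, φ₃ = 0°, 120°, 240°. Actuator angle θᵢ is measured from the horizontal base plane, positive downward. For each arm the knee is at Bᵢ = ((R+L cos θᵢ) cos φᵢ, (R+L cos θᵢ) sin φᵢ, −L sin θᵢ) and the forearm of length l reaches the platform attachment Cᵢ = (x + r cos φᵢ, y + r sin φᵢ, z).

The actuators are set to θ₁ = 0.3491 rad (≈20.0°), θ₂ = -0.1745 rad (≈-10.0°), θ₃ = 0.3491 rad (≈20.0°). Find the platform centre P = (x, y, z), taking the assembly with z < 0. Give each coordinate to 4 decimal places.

φ1=0.0°: virtual centre (0.3691, 0.0000, -0.0616), radius l
O2 = (0.3773·cos120.0°, 0.3773·sin120.0°, 0.0313) = (-0.1886, 0.3267, 0.0313)
φ3=240.0°: virtual centre (-0.1846, -0.3197, -0.0616), radius l
|O₂|²−|O₁|² = 0.0032;  |O₃|²−|O₁|² = 0.0000
plane₁₂: -1.1156x+0.6534y+0.1856z = 0.0032
det = 1.4369;  x = -0.0014+0.0826z,  y = 0.0025+-0.1431z
quadratic in z: (1.0273)z²+(0.0612)z+(-0.1089)=0, √Δ=0.6716 → z ∈ {-0.3567, 0.2971}; z = -0.3567 (taking z<0)
x = -0.0309, y = 0.0535

(-0.0309, 0.0535, -0.3567)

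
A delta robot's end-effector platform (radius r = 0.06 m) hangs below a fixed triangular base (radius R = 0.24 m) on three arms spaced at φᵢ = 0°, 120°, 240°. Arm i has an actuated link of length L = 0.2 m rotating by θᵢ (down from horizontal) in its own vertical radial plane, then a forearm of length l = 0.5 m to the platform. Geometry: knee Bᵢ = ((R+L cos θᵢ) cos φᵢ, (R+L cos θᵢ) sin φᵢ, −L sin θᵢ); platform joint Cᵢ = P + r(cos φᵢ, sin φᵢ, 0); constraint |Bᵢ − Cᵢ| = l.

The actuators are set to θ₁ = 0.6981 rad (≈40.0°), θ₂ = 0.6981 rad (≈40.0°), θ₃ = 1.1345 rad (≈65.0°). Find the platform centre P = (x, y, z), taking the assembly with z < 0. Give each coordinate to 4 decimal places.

(0.0468, 0.0810, -0.5303)

centre 1 = (0.3332·cos0.0°, 0.3332·sin0.0°, -0.1286) = (0.3332, 0.0000, -0.1286)
centre 2 = (0.3332·cos120.0°, 0.3332·sin120.0°, -0.1286) = (-0.1666, 0.2886, -0.1286)
centre 3 = (0.2645·cos240.0°, 0.2645·sin240.0°, -0.1813) = (-0.1323, -0.2291, -0.1813)
|centre ₂|²−|centre ₁|² = 0.0000;  |centre ₃|²−|centre ₁|² = -0.0247
[-0.9996 0.5771 0.0000]·P = 0.0000;  [-0.9309 -0.4582 -0.1054]·P = -0.0247
det = 0.9953;  x = 0.0143+-0.0611z,  y = 0.0248+-0.1059z
sphere 1 gives Az²+Bz+C=0 with A=1.0149, B=0.2908, C=-0.1312;  B²−4AC=0.6171;  roots -0.5303, 0.2437;  negative root z = -0.5303
x = 0.0468, y = 0.0810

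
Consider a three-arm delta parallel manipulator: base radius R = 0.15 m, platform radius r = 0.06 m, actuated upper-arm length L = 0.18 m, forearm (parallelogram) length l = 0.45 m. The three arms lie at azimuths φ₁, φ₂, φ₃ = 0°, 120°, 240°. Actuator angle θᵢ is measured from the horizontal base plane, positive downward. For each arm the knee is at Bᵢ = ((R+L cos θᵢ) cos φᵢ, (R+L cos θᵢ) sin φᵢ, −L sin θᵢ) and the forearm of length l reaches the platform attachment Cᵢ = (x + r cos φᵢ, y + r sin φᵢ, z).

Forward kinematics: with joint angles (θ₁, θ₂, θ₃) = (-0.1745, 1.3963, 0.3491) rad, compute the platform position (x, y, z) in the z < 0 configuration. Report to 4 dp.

arm 1 at φ=0.0°: e+L cos θ1 = 0.2673;  O1 = (0.2673, 0.0000, 0.0313)
O2 = (0.1213·cos120.0°, 0.1213·sin120.0°, -0.1773) = (-0.0606, 0.1050, -0.1773)
φ3=240.0°: virtual centre (-0.1296, -0.2244, -0.0616), radius l
|O₂|²−|O₁|² = -0.0263;  |O₃|²−|O₁|² = -0.0015
linear system: -0.6558x+0.2100y = -0.0263−-0.4170z; -0.7937x+-0.4488y = -0.0015−-0.1856z
Cramer: x(z) = 0.0263-0.4906z;  y(z) = -0.0432+0.4539z
sphere 1 gives Az²+Bz+C=0 with A=1.4467, B=0.1348, C=-0.1416;  B²−4AC=0.8374;  roots -0.3629, 0.2697;  negative root z = -0.3629
x = 0.2043, y = -0.2079

(0.2043, -0.2079, -0.3629)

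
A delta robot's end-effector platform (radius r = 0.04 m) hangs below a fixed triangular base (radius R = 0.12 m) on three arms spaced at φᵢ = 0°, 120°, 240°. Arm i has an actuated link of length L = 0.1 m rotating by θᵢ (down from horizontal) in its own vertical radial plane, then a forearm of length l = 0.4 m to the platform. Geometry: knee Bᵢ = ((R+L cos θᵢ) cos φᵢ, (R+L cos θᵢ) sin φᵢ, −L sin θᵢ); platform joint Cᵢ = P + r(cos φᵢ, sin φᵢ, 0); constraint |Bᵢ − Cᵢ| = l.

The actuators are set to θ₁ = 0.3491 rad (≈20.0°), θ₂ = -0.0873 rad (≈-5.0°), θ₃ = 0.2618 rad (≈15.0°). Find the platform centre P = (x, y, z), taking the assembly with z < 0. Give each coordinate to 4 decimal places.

(-0.0372, 0.0422, -0.3713)

φ1=0.0°: virtual centre (0.1740, 0.0000, -0.0342), radius l
O2 = (0.1796·cos120.0°, 0.1796·sin120.0°, 0.0087) = (-0.0898, 0.1556, 0.0087)
arm 3 at φ=240.0°: e+L cos θ3 = 0.1766;  O3 = (-0.0883, -0.1529, -0.0259)
subtract pairs → two planes through P
[-0.5276 0.3111 0.0858]·P = 0.0009;  [-0.5245 -0.3059 0.0166]·P = 0.0004
det = 0.3245;  x = -0.0013+0.0969z,  y = 0.0008+-0.1117z
into |P−O₁|² = l²: 1.0219z² + 0.0343z + -0.1281 = 0;  Δ = 0.5249;  z = -0.3713 or 0.3377 → z<0 root = -0.3713
x = -0.0372, y = 0.0422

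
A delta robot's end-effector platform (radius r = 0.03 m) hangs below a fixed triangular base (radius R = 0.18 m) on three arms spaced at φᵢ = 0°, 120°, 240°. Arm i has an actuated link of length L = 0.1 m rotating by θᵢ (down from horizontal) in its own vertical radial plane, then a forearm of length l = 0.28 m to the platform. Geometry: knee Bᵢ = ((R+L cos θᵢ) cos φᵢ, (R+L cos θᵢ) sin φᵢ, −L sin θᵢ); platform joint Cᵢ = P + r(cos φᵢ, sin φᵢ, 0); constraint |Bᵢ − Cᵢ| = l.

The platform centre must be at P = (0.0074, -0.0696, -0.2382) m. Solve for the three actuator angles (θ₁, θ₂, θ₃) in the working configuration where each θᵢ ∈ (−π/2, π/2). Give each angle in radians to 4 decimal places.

θ₁ = 0.7854, θ₂ = 1.3088, θ₃ = 0.3496

rotate P by −φ1: (0.0074, -0.0696, -0.2382)
  A=0.1426, B=-0.2382, C=(l²−L²−A²−y'²−z²)/(2L)=-0.0676
  √(A²+B²)=0.2776;  θ1 = -1.0314+1.8167 ≈ 0.7854
rotate P by −φ2: (-0.0640, 0.0284, -0.2382)
  A cos θ + B sin θ = C:  0.2140·cos θ + -0.2382·sin θ = -0.1747
  γ=atan2(-0.2382,0.2140)=-0.8389;  ψ=arccos(-0.5455)=2.1477;  θ2=γ+ψ≈1.3088
φ3=240.0° → target in arm frame (0.0566, 0.0412)
  A cos θ + B sin θ = C:  0.0934·cos θ + -0.2382·sin θ = 0.0062
  √(A²+B²)=0.2559;  θ3 = -1.1970+1.5467 ≈ 0.3496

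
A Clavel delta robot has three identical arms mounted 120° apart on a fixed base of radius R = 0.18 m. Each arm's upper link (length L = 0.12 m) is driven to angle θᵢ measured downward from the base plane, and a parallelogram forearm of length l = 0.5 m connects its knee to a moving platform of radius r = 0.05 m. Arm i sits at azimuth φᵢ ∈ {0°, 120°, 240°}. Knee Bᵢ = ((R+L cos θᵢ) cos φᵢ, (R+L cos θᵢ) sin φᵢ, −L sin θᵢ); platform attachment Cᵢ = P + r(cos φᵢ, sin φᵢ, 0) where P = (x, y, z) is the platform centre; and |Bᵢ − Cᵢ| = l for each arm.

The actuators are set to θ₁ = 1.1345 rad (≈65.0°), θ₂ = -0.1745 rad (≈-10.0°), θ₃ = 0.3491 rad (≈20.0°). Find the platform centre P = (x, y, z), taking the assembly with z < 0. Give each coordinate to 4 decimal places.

O1 = (0.1807·cos0.0°, 0.1807·sin0.0°, -0.1088) = (0.1807, 0.0000, -0.1088)
arm 2 at φ=120.0°: (R−r)+L cos θ2 = 0.2482;  O2 = (-0.1241, 0.2149, 0.0208)
arm 3 at φ=240.0°: (R−r)+L cos θ3 = 0.2428;  O3 = (-0.1214, -0.2102, -0.0410)
|O₂|²−|O₁|² = 0.0175;  |O₃|²−|O₁|² = 0.0161
linear system: -0.6096x+0.4299y = 0.0175−0.2592z; -0.6042x+-0.4205y = 0.0161−0.1354z
det = 0.5160;  x = -0.0277+0.3240z,  y = 0.0015+-0.1435z
sphere 1 gives Az²+Bz+C=0 with A=1.1256, B=0.0820, C=-0.1947;  B²−4AC=0.8834;  roots -0.4540, 0.3811;  negative root z = -0.4540
x = -0.1748, y = 0.0666

(-0.1748, 0.0666, -0.4540)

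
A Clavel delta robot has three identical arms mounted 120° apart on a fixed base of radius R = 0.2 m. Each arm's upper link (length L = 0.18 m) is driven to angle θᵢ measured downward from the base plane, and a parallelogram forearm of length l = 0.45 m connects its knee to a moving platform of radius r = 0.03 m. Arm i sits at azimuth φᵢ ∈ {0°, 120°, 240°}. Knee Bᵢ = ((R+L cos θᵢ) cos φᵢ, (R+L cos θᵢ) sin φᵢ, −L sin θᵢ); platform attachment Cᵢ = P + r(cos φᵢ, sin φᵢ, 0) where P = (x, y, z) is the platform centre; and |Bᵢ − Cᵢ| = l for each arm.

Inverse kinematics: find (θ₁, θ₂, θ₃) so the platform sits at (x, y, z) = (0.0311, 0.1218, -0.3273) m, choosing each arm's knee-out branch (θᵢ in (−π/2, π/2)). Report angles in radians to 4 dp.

θ₁ = 0.1740, θ₂ = -0.1745, θ₃ = 0.8724

rotate P by −φ1: (0.0311, 0.1218, -0.3273)
  e−x'=0.1389;  (l²−L²−(e−x')²−y'²−z²)/2L = 0.0801
  θ1 = atan2(B,A) + arccos(C/0.3556) = 0.1740
φ2=120.0° → target in arm frame (0.0899, -0.0878)
  A cos θ + B sin θ = C:  0.0801·cos θ + -0.3273·sin θ = 0.1357
  γ=atan2(-0.3273,0.0801)=-1.3309;  ψ=arccos(0.4027)=1.1563;  θ2=γ+ψ≈-0.1745
rotate P by −φ3: (-0.1210, -0.0340, -0.3273)
  e−x'=0.2910;  (l²−L²−(e−x')²−y'²−z²)/2L = -0.0636
  γ=atan2(-0.3273,0.2910)=-0.8440;  ψ=arccos(-0.1451)=1.7164;  θ3=γ+ψ≈0.8724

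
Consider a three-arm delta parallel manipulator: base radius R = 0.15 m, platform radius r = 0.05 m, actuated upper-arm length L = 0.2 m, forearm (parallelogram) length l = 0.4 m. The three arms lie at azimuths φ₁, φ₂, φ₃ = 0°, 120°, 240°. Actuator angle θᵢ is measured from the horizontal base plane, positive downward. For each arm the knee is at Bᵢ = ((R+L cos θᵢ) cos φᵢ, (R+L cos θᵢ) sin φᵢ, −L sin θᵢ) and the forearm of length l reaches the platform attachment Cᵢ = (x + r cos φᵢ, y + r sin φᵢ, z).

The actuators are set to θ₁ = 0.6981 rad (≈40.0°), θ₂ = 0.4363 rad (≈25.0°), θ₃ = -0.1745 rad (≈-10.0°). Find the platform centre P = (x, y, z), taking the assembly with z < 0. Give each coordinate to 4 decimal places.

(-0.0905, -0.0774, -0.3179)

arm 1 at φ=0.0°: e+L cos θ1 = 0.2532;  centre 1 = (0.2532, 0.0000, -0.1286)
arm 2 at φ=120.0°: e+L cos θ2 = 0.2813;  centre 2 = (-0.1406, 0.2436, -0.0845)
centre 3 = (0.2970·cos240.0°, 0.2970·sin240.0°, 0.0347) = (-0.1485, -0.2572, 0.0347)
eliminate P² terms by subtracting sphere 1 from 2 and 3
linear system: -0.7877x+0.4872y = 0.0056−0.0881z; -0.8034x+-0.5144y = 0.0087−0.3266z
det = 0.7965;  x = -0.0090+0.2566z,  y = -0.0030+0.2341z
sphere 1 gives Az²+Bz+C=0 with A=1.1206, B=0.1212, C=-0.0747;  B²−4AC=0.3496;  roots -0.3179, 0.2098;  negative root z = -0.3179
x = -0.0905, y = -0.0774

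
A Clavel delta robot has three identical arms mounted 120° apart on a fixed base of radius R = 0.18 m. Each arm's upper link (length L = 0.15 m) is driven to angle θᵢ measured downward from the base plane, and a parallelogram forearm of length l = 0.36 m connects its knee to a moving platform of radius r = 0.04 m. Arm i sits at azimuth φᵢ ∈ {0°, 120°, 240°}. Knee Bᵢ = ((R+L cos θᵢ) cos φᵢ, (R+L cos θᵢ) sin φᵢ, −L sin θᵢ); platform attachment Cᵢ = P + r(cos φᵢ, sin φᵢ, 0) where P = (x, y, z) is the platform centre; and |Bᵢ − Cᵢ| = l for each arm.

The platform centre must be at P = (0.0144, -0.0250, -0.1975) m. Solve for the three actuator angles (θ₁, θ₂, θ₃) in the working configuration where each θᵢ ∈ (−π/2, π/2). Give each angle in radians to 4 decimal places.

θ₁ = -0.2610, θ₂ = 0.1747, θ₃ = -0.2616

rotate P by −φ1: (0.0144, -0.0250, -0.1975)
  e−x'=0.1256;  (l²−L²−(e−x')²−y'²−z²)/2L = 0.1723
  γ=atan2(-0.1975,0.1256)=-1.0044;  ψ=arccos(0.7362)=0.7434;  θ1=γ+ψ≈-0.2610
rotate P by −φ2: (-0.0289, 0.0000, -0.1975)
  A=0.1689, B=-0.1975, C=(l²−L²−A²−y'²−z²)/(2L)=0.1319
  θ2 = atan2(B,A) + arccos(C/0.2598) = 0.1747
φ3=240.0° → target in arm frame (0.0145, 0.0250)
  e−x'=0.1255;  (l²−L²−(e−x')²−y'²−z²)/2L = 0.1724
  γ=atan2(-0.1975,0.1255)=-1.0045;  ψ=arccos(0.7365)=0.7429;  θ3=γ+ψ≈-0.2616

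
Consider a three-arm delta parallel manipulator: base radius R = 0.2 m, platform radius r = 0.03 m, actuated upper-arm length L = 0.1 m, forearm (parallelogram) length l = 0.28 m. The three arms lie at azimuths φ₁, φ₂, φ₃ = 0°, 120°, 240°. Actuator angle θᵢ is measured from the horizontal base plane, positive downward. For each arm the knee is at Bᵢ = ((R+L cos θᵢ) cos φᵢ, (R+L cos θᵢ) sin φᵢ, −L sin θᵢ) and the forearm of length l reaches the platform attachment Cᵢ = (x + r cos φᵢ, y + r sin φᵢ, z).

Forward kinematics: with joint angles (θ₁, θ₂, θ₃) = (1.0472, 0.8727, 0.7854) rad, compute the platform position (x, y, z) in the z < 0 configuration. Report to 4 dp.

(-0.0177, -0.0059, -0.2345)

S1 = (0.2200·cos0.0°, 0.2200·sin0.0°, -0.0866) = (0.2200, 0.0000, -0.0866)
S2 = (0.2343·cos120.0°, 0.2343·sin120.0°, -0.0766) = (-0.1171, 0.2029, -0.0766)
φ3=240.0°: virtual centre (-0.1204, -0.2085, -0.0707), radius l
subtract pairs → two planes through P
plane₁₂: -0.6743x+0.4058y+0.0200z = 0.0049
Cramer: x(z) = -0.0088+0.0381z;  y(z) = -0.0026+0.0140z
quadratic in z: (1.0016)z²+(0.1557)z+(-0.0186)=0, √Δ=0.3140 → z ∈ {-0.2345, 0.0790}; z = -0.2345 (taking z<0)
x = -0.0177, y = -0.0059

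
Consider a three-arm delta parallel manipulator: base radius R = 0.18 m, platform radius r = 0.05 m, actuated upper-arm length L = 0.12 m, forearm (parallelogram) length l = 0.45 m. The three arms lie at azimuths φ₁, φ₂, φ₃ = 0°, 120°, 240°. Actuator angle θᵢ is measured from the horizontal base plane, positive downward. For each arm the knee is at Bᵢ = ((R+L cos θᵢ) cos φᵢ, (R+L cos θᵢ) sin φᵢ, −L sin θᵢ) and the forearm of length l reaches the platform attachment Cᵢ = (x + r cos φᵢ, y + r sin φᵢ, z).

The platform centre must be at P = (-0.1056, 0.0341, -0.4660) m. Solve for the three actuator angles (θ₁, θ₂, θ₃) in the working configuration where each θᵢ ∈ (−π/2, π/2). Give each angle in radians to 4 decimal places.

rotate P by −φ1: (-0.1056, 0.0341, -0.4660)
  A=0.2356, B=-0.4660, C=(l²−L²−A²−y'²−z²)/(2L)=-0.3572
  √(A²+B²)=0.5222;  θ1 = -1.1027+2.3241 ≈ 1.2214
rotate P by −φ2: (0.0823, 0.0744, -0.4660)
  A=0.0477, B=-0.4660, C=(l²−L²−A²−y'²−z²)/(2L)=-0.1536
  γ=atan2(-0.4660,0.0477)=-1.4689;  ψ=arccos(-0.3279)=1.9049;  θ2=γ+ψ≈0.4360
arm 3 (φ=240.0°): x'=0.0233, y'=-0.1085
  A=0.1067, B=-0.4660, C=(l²−L²−A²−y'²−z²)/(2L)=-0.2176
  √(A²+B²)=0.4781;  θ3 = -1.3456+2.0433 ≈ 0.6977

θ₁ = 1.2214, θ₂ = 0.4360, θ₃ = 0.6977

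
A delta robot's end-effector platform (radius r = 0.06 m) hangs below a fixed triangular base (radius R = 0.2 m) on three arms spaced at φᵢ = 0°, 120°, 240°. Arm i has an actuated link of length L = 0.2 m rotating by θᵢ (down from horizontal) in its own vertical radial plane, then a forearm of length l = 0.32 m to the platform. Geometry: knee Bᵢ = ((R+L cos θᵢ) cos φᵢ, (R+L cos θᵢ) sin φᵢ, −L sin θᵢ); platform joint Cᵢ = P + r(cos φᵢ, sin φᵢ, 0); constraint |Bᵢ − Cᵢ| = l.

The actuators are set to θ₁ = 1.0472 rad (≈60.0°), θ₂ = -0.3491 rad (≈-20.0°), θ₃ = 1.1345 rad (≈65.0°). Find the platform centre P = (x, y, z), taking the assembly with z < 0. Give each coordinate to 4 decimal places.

arm 1 at φ=0.0°: e+L cos θ1 = 0.2400;  centre 1 = (0.2400, 0.0000, -0.1732)
arm 2 at φ=120.0°: e+L cos θ2 = 0.3279;  centre 2 = (-0.1640, 0.2840, 0.0684)
φ3=240.0°: virtual centre (-0.1123, -0.1944, -0.1813), radius l
eliminate P² terms by subtracting sphere 1 from 2 and 3
linear system: -0.8079x+0.5680y = 0.0246−0.4832z; -0.7045x+-0.3889y = -0.0043−-0.0161z
det = 0.7144;  x = -0.0100+0.2502z,  y = 0.0292+-0.4948z
into |P−centre ₁|² = l²: 1.3075z² + 0.1924z + -0.0091 = 0;  Δ = 0.0845;  z = -0.1847 or 0.0376 → z<0 root = -0.1847
x = -0.0562, y = 0.1206

(-0.0562, 0.1206, -0.1847)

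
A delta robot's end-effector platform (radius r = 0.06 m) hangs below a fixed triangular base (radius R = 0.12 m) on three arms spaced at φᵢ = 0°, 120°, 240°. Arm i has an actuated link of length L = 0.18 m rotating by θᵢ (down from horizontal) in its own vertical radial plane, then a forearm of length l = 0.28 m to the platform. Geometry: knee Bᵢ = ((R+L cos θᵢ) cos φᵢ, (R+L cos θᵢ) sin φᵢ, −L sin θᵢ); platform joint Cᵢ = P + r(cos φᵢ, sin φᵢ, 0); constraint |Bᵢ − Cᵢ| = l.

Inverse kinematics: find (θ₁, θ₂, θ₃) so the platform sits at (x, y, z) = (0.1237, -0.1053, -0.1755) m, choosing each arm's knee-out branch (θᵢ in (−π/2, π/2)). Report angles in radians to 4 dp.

θ₁ = -0.3490, θ₂ = 1.2219, θ₃ = 0.3496

φ1=0.0° → target in arm frame (0.1237, -0.1053)
  e−x'=-0.0637;  (l²−L²−(e−x')²−y'²−z²)/2L = 0.0001
  γ=atan2(-0.1755,-0.0637)=-1.9190;  ψ=arccos(0.0008)=1.5700;  θ1=γ+ψ≈-0.3490
arm 2 (φ=120.0°): x'=-0.1530, y'=-0.0545
  e−x'=0.2130;  (l²−L²−(e−x')²−y'²−z²)/2L = -0.0921
  γ=atan2(-0.1755,0.2130)=-0.6891;  ψ=arccos(-0.3337)=1.9110;  θ2=γ+ψ≈1.2219
arm 3 (φ=240.0°): x'=0.0293, y'=0.1598
  A=0.0307, B=-0.1755, C=(l²−L²−A²−y'²−z²)/(2L)=-0.0313
  √(A²+B²)=0.1782;  θ3 = -1.3979+1.7474 ≈ 0.3496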